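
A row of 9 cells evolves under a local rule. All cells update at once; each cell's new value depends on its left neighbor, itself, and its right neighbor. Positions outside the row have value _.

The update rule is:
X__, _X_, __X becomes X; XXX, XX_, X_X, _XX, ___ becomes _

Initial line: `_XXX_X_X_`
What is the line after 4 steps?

_X__XXXX_

step 1: X____X_XX
step 2: XX__XX___
step 3: __XX__X__
step 4: _X__XXXX_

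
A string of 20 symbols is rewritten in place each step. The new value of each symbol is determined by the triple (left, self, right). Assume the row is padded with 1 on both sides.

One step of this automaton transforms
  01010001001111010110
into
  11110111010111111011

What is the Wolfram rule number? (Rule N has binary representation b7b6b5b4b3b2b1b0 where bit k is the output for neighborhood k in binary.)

231

position 11: 111 → 1  (bit 7 = 1)
position 13: 110 → 1  (bit 6 = 1)
position 0: 101 → 1  (bit 5 = 1)
position 4: 100 → 0  (bit 4 = 0)
position 10: 011 → 0  (bit 3 = 0)
position 1: 010 → 1  (bit 2 = 1)
position 6: 001 → 1  (bit 1 = 1)
position 5: 000 → 1  (bit 0 = 1)
bits b7..b0 = 11100111 = 231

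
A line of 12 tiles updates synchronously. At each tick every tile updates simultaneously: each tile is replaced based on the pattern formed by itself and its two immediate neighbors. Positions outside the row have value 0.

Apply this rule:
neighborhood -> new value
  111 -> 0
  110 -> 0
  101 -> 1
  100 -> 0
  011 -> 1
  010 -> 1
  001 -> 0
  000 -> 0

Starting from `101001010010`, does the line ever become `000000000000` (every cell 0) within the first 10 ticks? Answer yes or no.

111001110010
100001000010
100001000010  (fixed point — unchanged through tick 10)
tick 10 is 100001000010, still not uniform 0

no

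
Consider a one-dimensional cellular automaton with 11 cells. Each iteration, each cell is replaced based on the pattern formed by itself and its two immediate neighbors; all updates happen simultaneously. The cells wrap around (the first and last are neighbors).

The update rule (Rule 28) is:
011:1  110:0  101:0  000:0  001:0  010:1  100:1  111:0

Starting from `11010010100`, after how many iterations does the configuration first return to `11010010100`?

10011010110
11010010100

2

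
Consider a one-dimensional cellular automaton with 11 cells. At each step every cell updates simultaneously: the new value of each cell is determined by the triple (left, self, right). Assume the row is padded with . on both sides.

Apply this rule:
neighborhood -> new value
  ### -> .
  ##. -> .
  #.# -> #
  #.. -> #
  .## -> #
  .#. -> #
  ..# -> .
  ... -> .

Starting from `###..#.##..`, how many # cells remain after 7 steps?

#..#.###.#.
##.###..###
#.##..#.#..
###.#.####.
#..####...#
##.#...#..#
#.###..##.#
count of #: 7

7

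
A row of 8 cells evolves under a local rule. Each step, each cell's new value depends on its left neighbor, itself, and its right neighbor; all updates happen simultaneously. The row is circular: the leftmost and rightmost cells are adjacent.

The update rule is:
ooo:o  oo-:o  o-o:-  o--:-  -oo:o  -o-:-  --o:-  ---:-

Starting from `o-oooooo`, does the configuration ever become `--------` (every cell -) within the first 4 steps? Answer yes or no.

no

o-oooooo  (fixed point — unchanged through step 4)
step 4 is o-oooooo, still not uniform -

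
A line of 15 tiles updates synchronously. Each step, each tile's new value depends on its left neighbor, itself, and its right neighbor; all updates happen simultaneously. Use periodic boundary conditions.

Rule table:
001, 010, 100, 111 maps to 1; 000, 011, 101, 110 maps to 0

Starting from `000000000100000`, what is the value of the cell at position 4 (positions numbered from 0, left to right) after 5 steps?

000000001110000
000000010101000
000000110101100
000001000100010
000011101110111
position 4 holds 1

1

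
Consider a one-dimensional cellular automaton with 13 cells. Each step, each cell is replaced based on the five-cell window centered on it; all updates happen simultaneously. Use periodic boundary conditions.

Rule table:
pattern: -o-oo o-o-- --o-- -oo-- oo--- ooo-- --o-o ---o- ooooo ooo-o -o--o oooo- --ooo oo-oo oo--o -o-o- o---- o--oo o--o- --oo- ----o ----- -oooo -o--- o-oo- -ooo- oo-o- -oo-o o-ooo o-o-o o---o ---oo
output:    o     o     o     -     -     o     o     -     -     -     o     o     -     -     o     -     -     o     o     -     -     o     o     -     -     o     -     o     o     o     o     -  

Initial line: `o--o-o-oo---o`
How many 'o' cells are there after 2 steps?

4

-ooo-oo---o--
--o-----o-o-o
count of o: 4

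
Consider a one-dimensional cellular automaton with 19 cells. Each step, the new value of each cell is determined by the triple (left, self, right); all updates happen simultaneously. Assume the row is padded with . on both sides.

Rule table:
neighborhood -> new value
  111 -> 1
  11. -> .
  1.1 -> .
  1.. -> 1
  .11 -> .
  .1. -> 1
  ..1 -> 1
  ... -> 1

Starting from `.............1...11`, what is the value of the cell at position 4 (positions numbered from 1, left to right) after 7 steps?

step 1: 11111111111111111..
step 2: .111111111111111.11
step 3: 1.1111111111111....
step 4: 1..11111111111.1111
step 5: 111.111111111...11.
step 6: .1...1111111.111..1
step 7: 11111.11111...1.111
position 4 holds 1

1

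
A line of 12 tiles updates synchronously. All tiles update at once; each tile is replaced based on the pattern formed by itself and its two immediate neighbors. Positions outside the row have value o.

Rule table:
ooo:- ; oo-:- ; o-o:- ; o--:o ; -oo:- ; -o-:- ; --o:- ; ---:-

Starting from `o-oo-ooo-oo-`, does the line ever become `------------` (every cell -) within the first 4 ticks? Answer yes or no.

------------
all cells are - at tick 1

yes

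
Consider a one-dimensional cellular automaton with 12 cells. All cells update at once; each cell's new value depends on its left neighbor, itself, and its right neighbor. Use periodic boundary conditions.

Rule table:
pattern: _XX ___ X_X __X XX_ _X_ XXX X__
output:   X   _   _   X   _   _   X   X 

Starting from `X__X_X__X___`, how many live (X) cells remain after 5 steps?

step 1: _XX___XX_X_X
step 2: _X_X_XX_____
step 3: X____X_X____
step 4: _X__X___X__X
step 5: __XX_X_X_XX_
count of X: 6

6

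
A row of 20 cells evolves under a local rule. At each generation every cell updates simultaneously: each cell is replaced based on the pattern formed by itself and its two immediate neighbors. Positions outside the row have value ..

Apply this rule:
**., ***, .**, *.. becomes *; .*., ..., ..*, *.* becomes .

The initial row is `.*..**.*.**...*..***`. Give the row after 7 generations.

..*.**...***...*.***
....***..****....***
....****.*****...***
....****.******..***
....****.*******.***
....****.*******.***  (fixed point — unchanged through generation 7)

....****.*******.***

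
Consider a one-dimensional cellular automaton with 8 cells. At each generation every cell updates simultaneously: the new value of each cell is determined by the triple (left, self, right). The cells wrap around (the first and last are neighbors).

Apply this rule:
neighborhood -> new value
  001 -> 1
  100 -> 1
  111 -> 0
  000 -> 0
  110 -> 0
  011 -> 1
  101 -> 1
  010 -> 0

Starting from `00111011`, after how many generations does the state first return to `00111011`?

16

11100110
10011101
01110011
11001110
10111001
01100111
11011100
10110011
01101110
11011001
00110111
11101100
10011011
01110110
11001101
00111011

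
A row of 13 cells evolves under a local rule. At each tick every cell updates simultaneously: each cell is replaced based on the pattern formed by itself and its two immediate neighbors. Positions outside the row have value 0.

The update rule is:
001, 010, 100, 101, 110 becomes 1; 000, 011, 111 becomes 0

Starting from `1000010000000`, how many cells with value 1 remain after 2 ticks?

5

1100111000000
0111001100000
count of 1: 5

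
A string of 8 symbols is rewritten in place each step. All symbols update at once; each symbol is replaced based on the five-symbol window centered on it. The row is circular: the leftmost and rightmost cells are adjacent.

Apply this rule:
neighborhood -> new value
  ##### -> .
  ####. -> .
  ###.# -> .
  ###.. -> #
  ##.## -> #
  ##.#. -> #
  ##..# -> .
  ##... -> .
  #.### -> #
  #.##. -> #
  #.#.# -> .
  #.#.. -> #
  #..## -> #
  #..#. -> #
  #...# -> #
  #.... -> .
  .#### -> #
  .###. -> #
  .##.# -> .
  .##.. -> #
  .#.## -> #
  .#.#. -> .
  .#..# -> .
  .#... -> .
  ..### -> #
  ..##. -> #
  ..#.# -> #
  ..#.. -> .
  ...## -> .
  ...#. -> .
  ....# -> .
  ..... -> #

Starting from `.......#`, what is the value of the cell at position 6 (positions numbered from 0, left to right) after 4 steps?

#

..###...
..###..#
.####.#.
###..##.
position 6 holds #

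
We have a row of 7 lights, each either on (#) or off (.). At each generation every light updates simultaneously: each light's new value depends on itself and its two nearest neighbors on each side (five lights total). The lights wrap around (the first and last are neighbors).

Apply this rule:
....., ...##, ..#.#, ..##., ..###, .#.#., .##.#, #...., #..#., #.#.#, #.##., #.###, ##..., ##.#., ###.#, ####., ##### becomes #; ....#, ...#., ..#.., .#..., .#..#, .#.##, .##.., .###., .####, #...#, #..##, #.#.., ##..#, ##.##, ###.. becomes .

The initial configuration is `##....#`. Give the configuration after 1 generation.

..##.##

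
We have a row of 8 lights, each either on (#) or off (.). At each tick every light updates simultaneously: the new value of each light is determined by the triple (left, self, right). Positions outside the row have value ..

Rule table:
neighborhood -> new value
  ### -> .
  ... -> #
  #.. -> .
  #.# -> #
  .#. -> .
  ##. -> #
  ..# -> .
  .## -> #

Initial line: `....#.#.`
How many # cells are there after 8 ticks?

tick 1: ###..#..
tick 2: #.#....#
tick 3: .#..##..
tick 4: ....##.#
tick 5: ###.###.
tick 6: #.###.#.
tick 7: .##.##..
tick 8: .#####.#
count of #: 6

6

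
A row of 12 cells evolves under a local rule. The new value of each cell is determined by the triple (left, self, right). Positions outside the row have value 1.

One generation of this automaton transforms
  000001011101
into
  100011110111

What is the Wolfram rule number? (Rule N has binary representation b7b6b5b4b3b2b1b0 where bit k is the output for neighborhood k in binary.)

position 8: 111 → 0  (bit 7 = 0)
position 9: 110 → 1  (bit 6 = 1)
position 6: 101 → 1  (bit 5 = 1)
position 0: 100 → 1  (bit 4 = 1)
position 7: 011 → 1  (bit 3 = 1)
position 5: 010 → 1  (bit 2 = 1)
position 4: 001 → 1  (bit 1 = 1)
position 1: 000 → 0  (bit 0 = 0)
bits b7..b0 = 01111110 = 126

126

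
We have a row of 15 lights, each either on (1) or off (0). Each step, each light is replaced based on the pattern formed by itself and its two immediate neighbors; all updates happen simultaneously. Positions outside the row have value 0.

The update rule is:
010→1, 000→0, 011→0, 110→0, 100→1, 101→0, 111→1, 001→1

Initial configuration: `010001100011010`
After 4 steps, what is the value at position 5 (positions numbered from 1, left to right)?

step 1: 111010010100011
step 2: 010011110110100
step 3: 111101100000110
step 4: 011000010001001
position 5 holds 0

0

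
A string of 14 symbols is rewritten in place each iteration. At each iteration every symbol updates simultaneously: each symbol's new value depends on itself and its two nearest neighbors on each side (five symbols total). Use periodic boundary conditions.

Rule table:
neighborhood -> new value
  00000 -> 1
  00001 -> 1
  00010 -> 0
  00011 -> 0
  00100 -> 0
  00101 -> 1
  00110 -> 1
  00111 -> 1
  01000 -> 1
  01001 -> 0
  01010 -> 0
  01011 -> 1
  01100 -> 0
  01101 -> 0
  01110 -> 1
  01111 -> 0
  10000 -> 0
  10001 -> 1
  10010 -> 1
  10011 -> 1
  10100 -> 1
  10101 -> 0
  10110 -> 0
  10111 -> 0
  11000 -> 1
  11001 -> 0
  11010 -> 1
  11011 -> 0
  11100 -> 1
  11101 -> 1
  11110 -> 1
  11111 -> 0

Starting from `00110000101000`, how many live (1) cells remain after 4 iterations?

iteration 1: 10101010101101
iteration 2: 01000000010000
iteration 3: 00101111001011
iteration 4: 01110011011100
count of 1: 8

8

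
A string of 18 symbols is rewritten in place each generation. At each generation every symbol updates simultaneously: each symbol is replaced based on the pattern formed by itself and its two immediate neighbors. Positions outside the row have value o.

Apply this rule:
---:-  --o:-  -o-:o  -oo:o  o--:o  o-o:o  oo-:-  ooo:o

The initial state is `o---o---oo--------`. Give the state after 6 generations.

generation 1: -o--oo--o-o-------
generation 2: ooo-o-o-oooo------
generation 3: oo-oooooooo-o-----
generation 4: o-oooooooo-ooo----
generation 5: -oooooooo-ooo-o---
generation 6: oooooooo-ooo-ooo--

oooooooo-ooo-ooo--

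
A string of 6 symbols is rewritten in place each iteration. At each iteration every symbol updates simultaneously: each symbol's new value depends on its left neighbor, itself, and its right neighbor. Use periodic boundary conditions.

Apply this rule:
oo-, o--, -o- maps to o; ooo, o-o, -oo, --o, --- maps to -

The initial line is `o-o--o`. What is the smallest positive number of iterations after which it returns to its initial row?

6

o-oo--
o--oo-
oo--o-
-oo-o-
--o-oo
o-o--o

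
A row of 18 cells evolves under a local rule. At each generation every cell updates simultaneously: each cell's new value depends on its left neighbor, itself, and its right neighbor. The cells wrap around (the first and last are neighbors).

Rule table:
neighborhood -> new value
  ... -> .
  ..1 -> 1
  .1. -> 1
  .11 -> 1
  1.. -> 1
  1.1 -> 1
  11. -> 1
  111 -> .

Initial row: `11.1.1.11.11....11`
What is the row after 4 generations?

.111111111111..11.
11..........111111
.11........11.....
1111......1111....

1111......1111....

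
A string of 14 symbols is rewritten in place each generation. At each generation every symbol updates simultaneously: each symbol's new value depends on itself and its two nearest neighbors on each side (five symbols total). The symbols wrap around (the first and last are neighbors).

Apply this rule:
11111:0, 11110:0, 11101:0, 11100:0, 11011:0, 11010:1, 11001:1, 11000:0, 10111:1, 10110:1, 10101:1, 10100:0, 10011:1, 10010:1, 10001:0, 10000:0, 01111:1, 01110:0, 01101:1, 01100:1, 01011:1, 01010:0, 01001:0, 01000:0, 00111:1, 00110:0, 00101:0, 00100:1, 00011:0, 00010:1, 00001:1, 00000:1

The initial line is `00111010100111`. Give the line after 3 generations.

generation 1: 11100110001100
generation 2: 10011010000111
generation 3: 01101100010110

01101100010110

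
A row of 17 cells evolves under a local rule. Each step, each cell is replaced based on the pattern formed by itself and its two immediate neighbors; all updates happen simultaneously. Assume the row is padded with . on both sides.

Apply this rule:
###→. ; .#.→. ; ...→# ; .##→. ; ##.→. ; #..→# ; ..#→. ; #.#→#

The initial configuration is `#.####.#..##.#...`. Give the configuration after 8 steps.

##..#..#..#......

.#....#.#...#.###
..###..#.##..#...
#....#..#..#..###
.###..#..#..#....
....#..#..#..####
###..#..#..#.....
...#..#..#..#####
##..#..#..#......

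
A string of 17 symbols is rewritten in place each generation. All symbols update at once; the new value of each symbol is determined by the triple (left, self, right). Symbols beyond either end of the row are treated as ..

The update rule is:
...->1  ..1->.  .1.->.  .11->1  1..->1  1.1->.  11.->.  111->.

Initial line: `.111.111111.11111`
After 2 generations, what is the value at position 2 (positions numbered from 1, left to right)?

generation 1: .1...1......1....
generation 2: ..11..11111..1111
position 2 holds .

.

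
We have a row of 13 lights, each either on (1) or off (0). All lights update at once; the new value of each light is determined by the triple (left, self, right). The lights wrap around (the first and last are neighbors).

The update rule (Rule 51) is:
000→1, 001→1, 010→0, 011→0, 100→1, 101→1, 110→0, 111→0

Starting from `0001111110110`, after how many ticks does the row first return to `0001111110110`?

2

tick 1: 1110000001001
tick 2: 0001111110110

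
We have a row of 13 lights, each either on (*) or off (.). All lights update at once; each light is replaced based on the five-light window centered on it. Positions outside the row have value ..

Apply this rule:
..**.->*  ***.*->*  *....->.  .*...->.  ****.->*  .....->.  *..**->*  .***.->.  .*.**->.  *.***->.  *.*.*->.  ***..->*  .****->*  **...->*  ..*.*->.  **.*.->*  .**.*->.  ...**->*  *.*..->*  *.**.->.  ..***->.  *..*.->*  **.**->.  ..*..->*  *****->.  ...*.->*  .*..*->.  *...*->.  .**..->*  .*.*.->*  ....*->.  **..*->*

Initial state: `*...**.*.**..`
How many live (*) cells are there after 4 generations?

3

*..**.*...**.
*.**.**..****
......***.***
.....*..*...*
count of *: 3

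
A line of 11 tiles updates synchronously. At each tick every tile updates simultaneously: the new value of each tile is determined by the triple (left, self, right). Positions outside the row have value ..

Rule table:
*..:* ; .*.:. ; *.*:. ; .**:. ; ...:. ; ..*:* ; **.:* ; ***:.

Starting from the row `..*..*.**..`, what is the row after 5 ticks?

.*.**...**.
*...**.*.**
.*.*.*....*
*.....*..*.
.*...*.**.*

.*...*.**.*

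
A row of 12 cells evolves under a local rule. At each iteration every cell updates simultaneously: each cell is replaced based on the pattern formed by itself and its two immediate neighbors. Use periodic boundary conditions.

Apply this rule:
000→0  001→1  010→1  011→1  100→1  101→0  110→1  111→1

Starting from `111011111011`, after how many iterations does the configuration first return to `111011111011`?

1

111011111011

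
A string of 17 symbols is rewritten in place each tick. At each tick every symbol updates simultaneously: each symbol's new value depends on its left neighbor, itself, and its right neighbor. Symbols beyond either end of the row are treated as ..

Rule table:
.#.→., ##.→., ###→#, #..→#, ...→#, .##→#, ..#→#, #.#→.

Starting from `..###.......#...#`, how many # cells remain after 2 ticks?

tick 1: ####.#######.###.
tick 2: ###..######..##.#
count of #: 12

12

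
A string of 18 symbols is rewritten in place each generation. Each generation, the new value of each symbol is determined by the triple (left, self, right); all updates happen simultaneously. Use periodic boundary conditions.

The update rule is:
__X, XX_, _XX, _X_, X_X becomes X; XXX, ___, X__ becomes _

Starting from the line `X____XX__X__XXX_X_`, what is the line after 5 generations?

__X__XX_____XXXXX_

X___XXX_XX_XX_XXXX
X__XX_XXXXXXXXX___
X_XXXXX_______X__X
XXX___X______XX_XX
__X__XX_____XXXXX_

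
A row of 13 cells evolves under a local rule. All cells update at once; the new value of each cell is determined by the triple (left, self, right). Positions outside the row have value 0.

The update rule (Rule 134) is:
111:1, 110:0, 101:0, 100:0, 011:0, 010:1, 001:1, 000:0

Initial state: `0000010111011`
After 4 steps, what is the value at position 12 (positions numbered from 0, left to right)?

step 1: 0000110010000
step 2: 0001000110000
step 3: 0011001000000
step 4: 0100011000000
position 12 holds 0

0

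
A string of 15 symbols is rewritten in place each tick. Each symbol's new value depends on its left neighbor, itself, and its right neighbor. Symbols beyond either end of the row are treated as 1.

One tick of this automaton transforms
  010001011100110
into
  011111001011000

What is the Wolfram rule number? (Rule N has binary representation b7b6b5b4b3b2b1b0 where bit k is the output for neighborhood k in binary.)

151

position 8: 111 → 1  (bit 7 = 1)
position 9: 110 → 0  (bit 6 = 0)
position 0: 101 → 0  (bit 5 = 0)
position 2: 100 → 1  (bit 4 = 1)
position 7: 011 → 0  (bit 3 = 0)
position 1: 010 → 1  (bit 2 = 1)
position 4: 001 → 1  (bit 1 = 1)
position 3: 000 → 1  (bit 0 = 1)
bits b7..b0 = 10010111 = 151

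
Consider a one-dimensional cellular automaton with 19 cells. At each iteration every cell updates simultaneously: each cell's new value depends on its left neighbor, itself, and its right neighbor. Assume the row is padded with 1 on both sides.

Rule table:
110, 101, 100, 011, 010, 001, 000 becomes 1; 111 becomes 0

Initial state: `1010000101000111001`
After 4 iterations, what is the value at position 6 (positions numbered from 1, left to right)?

iteration 1: 1111111111111101111
iteration 2: 0000000000000111000
iteration 3: 1111111111111101111  (repeats iteration 1; period 2)
iteration 4: 0000000000000111000
position 6 holds 0

0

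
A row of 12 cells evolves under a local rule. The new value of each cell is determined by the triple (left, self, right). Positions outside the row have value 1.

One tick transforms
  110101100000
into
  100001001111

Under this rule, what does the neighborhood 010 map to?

At position 3 the neighborhood is 010; the next row has 0 there.

0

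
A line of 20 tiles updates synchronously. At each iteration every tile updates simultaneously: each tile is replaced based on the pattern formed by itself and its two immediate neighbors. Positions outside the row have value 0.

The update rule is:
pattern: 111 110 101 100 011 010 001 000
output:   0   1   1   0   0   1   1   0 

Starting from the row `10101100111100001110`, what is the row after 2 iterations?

00011111001100110110

iteration 1: 11110101000100010010
iteration 2: 00011111001100110110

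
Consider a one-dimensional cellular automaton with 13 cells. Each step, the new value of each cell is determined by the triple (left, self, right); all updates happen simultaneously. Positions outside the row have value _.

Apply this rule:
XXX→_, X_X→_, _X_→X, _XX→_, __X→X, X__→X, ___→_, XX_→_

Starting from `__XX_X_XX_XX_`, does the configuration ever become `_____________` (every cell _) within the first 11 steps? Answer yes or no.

_X___X______X
XXX_XXX____XX
_______X__X__
______XXXXXX_
_____X______X
____XXX____XX
___X___X__X__
__XXX_XXXXXX_
_X__________X
XXX________XX
___X______X__
step 11 is ___X______X__, still not uniform _

no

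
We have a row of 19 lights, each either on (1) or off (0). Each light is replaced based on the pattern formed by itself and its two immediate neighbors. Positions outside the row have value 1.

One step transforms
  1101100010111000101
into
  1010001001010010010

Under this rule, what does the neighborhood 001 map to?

At position 7 the neighborhood is 001; the next row has 0 there.

0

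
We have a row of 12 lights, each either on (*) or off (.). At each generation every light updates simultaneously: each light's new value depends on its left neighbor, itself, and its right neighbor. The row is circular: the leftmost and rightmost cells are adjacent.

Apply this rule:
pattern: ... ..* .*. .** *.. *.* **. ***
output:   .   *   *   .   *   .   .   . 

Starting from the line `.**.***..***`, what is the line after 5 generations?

*..***....**

.......**...
......*..*..
.....******.
....*......*
*..***....**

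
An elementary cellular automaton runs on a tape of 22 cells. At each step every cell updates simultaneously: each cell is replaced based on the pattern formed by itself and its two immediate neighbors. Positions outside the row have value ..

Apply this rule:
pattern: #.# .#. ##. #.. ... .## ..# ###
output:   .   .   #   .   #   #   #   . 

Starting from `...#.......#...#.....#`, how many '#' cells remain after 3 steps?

###..######..##..####.
#.#.##....#.###.##..#.
....##.###..#.#.##.#..
count of #: 10

10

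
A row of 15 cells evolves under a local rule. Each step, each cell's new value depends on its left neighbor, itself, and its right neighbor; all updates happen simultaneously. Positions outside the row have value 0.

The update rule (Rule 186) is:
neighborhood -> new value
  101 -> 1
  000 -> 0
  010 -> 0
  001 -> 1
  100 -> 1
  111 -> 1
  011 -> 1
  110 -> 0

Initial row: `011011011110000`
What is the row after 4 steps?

step 1: 110110111101000
step 2: 101101111010100
step 3: 011011110101010
step 4: 110111101010101

110111101010101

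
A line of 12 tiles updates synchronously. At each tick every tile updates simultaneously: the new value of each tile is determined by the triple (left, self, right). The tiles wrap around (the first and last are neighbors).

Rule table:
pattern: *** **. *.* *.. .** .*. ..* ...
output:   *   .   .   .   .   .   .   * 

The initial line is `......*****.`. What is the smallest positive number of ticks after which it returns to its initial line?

*****..***..
.***....*...
..*..**...**
........*...
*******...**
******..*..*
*****.......
.***..*****.
..*....***..
*...**..*..*
..*.........
*...********
..*..*******
......*****.

14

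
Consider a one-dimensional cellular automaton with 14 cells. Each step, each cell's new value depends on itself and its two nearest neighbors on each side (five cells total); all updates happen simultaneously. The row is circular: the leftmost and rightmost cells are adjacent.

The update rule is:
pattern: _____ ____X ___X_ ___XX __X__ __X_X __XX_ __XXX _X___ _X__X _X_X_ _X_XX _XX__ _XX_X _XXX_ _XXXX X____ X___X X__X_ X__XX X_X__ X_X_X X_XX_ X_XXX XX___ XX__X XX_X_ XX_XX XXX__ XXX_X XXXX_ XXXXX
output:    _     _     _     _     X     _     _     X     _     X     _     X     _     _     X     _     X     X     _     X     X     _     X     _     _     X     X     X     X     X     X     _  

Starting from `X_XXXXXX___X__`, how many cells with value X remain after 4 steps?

_X____XX_X_XX_
_X_X____X_XX_X
___X_X___XX_X_
X____X_X___XX_
count of X: 5

5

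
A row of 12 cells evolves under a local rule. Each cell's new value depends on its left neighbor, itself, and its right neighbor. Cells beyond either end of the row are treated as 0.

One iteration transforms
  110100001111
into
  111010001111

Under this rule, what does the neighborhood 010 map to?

0

At position 3 the neighborhood is 010; the next row has 0 there.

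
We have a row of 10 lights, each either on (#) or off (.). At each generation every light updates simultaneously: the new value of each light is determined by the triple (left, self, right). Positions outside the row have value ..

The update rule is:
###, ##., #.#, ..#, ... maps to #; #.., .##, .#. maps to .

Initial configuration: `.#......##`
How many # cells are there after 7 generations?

#..#####.#
..#.#####.
##.#.####.
.##.#.###.
#.##.#.##.
.#.##.#.#.
#.#.##.#..
count of #: 5

5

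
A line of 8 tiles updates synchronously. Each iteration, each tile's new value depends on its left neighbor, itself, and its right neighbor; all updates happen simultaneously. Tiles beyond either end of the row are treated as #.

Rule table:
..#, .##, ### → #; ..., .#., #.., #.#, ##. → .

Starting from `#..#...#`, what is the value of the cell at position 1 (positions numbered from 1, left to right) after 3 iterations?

..#...##
.#...###
....####
position 1 holds .

.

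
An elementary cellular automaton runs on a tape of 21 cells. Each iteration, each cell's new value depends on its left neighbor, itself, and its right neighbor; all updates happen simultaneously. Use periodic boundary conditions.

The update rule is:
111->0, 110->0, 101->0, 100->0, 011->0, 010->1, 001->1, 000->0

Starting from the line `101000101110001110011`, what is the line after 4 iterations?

100110000011000110001

001001100000010000100
011010000000110001100
100010000001000010000
100110000011000110001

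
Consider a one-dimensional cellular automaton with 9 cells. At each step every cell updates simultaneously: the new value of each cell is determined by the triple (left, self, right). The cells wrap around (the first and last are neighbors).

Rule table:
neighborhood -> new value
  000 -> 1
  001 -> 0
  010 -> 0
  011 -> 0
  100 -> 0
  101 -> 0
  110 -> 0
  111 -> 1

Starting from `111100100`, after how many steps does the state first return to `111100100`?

step 1: 011000000
step 2: 000011111
step 3: 011001110
step 4: 000000100
step 5: 111110001
step 6: 111100100

6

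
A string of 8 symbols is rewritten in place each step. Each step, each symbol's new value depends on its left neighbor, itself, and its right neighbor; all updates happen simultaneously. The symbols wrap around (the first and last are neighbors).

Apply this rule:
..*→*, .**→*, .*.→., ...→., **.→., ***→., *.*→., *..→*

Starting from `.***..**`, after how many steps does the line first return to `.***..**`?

16

.*..***.
*.***..*
..*..***
**.***..
*..*..**
.**.***.
**..*..*
..**.***
***..*..
*..**.**
.***..*.
**..**.*
..***..*
***..**.
*..***..
.***..**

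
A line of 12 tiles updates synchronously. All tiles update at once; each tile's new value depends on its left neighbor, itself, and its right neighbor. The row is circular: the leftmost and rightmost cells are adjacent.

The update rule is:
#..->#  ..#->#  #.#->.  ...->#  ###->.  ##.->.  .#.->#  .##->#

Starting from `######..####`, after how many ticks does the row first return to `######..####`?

tick 1: ......###...
tick 2: #######..###
tick 3: .......###..
tick 4: ########..##
tick 5: ........###.
tick 6: #########..#
tick 7: .........###
tick 8: ##########..
tick 9: #.........##
tick 10: .##########.
tick 11: ##.........#
tick 12: ..##########
tick 13: ###.........
tick 14: #..#########
tick 15: .###........
tick 16: ##..########
tick 17: ..###.......
tick 18: ###..#######
tick 19: ...###......
tick 20: ####..######
tick 21: ....###.....
tick 22: #####..#####
tick 23: .....###....
tick 24: ######..####

24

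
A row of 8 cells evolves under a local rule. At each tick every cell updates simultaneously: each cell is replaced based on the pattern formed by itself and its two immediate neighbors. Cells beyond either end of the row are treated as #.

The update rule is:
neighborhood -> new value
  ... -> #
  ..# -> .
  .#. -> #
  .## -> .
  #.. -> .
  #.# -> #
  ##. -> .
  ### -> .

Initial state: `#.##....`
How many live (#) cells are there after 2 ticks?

tick 1: .#...##.
tick 2: ##.#...#
count of #: 4

4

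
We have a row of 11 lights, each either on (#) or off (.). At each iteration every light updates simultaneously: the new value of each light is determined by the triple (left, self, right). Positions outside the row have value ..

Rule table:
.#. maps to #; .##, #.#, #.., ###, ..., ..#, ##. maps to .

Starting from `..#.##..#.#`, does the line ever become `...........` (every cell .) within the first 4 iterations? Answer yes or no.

no

..#.....#.#
..#.....#.#  (fixed point — unchanged through iteration 4)
iteration 4 is ..#.....#.#, still not uniform .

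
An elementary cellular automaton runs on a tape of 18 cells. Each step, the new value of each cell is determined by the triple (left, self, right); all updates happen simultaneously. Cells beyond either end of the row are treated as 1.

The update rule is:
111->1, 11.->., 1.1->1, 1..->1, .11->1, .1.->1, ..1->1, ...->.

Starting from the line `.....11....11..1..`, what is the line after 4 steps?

1...11.1..11.11111
.1.11.11111.111111
1111.11111.1111111
111.11111.11111111

111.11111.11111111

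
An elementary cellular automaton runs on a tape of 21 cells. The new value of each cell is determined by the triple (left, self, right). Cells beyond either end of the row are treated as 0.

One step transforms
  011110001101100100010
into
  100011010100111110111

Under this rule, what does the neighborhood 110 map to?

1

At position 4 the neighborhood is 110; the next row has 1 there.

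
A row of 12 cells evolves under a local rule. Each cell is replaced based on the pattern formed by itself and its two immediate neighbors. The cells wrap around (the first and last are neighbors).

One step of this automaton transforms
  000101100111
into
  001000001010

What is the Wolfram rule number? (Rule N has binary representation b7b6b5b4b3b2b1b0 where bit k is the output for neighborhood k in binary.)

130

position 10: 111 → 1  (bit 7 = 1)
position 6: 110 → 0  (bit 6 = 0)
position 4: 101 → 0  (bit 5 = 0)
position 0: 100 → 0  (bit 4 = 0)
position 5: 011 → 0  (bit 3 = 0)
position 3: 010 → 0  (bit 2 = 0)
position 2: 001 → 1  (bit 1 = 1)
position 1: 000 → 0  (bit 0 = 0)
bits b7..b0 = 10000010 = 130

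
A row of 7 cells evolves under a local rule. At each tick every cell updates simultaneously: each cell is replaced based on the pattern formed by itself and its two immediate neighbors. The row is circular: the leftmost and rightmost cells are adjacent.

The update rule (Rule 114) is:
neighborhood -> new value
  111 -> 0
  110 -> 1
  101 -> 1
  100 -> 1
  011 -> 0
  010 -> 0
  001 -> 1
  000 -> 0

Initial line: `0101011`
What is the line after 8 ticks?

1010101

tick 1: 1010101
tick 2: 1101010
tick 3: 0110101
tick 4: 1011010
tick 5: 0101101
tick 6: 1010110
tick 7: 0101011  (repeats tick 0; period 7)
tick 8: 1010101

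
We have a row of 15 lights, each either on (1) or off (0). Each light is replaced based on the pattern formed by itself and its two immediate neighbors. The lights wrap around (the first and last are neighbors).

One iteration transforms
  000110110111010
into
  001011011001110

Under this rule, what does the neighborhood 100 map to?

At position 14 the neighborhood is 100; the next row has 0 there.

0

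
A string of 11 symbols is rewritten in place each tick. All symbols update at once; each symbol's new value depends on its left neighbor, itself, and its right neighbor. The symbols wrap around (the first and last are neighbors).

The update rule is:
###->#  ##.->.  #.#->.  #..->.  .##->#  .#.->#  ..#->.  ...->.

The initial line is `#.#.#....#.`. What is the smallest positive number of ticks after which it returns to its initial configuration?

tick 1: #.#.#....#.

1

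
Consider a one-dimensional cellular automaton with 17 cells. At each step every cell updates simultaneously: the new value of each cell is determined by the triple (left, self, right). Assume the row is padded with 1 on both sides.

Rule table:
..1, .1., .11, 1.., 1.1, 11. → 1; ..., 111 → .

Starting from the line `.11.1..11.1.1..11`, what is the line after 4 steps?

step 1: 1111111111111111.
step 2: ...............11
step 3: 1.............11.
step 4: 11...........1111

11...........1111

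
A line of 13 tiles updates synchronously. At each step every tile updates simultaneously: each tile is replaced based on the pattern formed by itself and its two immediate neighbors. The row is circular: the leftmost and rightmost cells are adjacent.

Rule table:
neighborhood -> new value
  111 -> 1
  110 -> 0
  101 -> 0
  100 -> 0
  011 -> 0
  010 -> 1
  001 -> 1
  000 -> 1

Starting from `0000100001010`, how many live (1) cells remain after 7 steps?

7

step 1: 1111101111010
step 2: 0111000110010
step 3: 1010011000110
step 4: 1010100011000
step 5: 1010101100011
step 6: 0010100001101
step 7: 0110101110001
count of 1: 7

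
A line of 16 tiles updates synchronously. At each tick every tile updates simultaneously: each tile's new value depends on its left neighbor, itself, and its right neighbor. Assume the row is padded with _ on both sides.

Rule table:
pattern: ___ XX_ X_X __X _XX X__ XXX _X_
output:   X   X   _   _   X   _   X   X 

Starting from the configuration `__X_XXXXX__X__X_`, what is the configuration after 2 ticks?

X_X_XXXXX__X__X_

X_X_XXXXX__X__X_
X_X_XXXXX__X__X_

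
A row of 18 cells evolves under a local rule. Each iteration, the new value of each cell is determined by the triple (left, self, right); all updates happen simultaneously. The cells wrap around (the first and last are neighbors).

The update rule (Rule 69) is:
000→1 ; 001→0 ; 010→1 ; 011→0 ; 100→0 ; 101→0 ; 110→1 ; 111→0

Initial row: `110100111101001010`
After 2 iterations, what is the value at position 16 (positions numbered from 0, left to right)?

iteration 1: 010100000101001010
iteration 2: 010101110101001010
position 16 holds 1

1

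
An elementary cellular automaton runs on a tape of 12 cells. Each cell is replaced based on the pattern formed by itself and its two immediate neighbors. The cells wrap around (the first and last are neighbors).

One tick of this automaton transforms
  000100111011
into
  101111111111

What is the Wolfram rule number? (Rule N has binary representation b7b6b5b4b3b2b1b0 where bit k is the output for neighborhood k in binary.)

254

position 7: 111 → 1  (bit 7 = 1)
position 8: 110 → 1  (bit 6 = 1)
position 9: 101 → 1  (bit 5 = 1)
position 0: 100 → 1  (bit 4 = 1)
position 6: 011 → 1  (bit 3 = 1)
position 3: 010 → 1  (bit 2 = 1)
position 2: 001 → 1  (bit 1 = 1)
position 1: 000 → 0  (bit 0 = 0)
bits b7..b0 = 11111110 = 254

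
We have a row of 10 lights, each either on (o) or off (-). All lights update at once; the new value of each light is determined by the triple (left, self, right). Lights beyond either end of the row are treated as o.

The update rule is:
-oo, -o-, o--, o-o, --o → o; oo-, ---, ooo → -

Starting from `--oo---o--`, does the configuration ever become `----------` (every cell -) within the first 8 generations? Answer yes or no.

ooo-o-oooo
---oooo---
o-oo---o-o
-oo-o-oooo
oo-oooo---
--oo---o-o
ooo-o-oooo  (repeats generation 1; period 6)
generation 8: ---oooo---
generation 8 is ---oooo---, still not uniform -

no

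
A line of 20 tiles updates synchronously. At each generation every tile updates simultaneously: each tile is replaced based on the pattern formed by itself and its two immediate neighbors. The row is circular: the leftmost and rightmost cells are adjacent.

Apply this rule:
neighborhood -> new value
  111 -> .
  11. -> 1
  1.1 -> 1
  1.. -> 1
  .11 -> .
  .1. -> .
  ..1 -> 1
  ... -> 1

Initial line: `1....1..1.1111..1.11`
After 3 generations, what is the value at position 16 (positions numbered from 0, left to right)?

1

11111.11.1...111.1..
....11.11.111..11.11
1111.11.11..111.11.1
position 16 holds 1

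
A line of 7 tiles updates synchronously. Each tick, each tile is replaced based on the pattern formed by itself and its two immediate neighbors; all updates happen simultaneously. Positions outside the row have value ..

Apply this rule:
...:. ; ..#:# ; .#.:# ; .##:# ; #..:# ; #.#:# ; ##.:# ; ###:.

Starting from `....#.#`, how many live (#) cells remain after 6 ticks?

...####
..##..#
.######
##....#
###..##
#.#####
count of #: 6

6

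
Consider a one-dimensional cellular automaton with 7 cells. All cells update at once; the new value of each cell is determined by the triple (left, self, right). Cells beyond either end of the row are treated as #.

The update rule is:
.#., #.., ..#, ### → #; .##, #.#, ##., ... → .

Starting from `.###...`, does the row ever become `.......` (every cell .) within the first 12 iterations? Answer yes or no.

..#.#.#
###.#..
##..###
#.##.##
......#
#....#.
.#..##.
.###...  (repeats iteration 0; period 8)
iteration 12: #.##.##
iteration 12 is #.##.##, still not uniform .

no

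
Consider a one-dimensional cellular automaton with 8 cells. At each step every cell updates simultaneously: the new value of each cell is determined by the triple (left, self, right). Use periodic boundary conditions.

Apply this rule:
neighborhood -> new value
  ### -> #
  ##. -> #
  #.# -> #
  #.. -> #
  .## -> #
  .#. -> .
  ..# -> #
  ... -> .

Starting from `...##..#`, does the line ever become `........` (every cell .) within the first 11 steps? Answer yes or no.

no

#.#####.
.#######
########
########  (fixed point — unchanged through step 11)
step 11 is ########, still not uniform .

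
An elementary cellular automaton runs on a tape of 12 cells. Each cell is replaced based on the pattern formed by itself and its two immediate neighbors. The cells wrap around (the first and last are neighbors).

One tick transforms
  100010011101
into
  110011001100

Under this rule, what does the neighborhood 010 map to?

At position 4 the neighborhood is 010; the next row has 1 there.

1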